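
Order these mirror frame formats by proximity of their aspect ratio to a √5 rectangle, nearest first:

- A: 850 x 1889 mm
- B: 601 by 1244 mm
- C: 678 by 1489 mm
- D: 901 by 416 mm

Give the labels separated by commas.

A: 1889/850 ≈ 2.222 → |2.222 − 2.236| = 0.014
B: 1244/601 ≈ 2.070 → |2.070 − 2.236| = 0.166
C: 1489/678 ≈ 2.196 → |2.196 − 2.236| = 0.040
D: 901/416 ≈ 2.166 → |2.166 − 2.236| = 0.070

A, C, D, B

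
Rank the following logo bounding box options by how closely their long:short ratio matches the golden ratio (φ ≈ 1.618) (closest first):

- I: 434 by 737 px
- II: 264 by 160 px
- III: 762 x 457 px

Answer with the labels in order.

II, III, I

Ratios: I = 737 / 434 ≈ 1.698; II = 264 / 160 ≈ 1.650; III = 762 / 457 ≈ 1.667.
|Δ from 1.618|: I 0.080; II 0.032; III 0.049.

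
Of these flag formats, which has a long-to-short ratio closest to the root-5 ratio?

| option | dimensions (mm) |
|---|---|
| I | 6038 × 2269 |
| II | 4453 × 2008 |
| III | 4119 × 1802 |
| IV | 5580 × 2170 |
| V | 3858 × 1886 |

Target root-5 ≈ 2.236.
I: 2.661 (Δ0.425)  II: 2.218 (Δ0.018)  III: 2.286 (Δ0.050)  IV: 2.571 (Δ0.335)  V: 2.046 (Δ0.190)

II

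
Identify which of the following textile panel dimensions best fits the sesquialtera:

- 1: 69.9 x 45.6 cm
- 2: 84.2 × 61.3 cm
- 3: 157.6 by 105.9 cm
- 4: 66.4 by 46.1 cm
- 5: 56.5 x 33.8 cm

Ratios (long/short): 1 ≈ 1.533; 2 ≈ 1.374; 3 ≈ 1.488; 4 ≈ 1.440; 5 ≈ 1.672.
3:2 ≈ 1.500; option 3 is nearest (Δ 0.012).

3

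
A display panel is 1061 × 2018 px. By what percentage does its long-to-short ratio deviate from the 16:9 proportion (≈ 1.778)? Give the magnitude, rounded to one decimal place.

Ratio = 2018 / 1061 ≈ 1.9020.
Ideal 16:9 ≈ 1.7778. |1.9020 − 1.7778| / 1.7778 ≈ 6.99% → 7.0%.

7.0%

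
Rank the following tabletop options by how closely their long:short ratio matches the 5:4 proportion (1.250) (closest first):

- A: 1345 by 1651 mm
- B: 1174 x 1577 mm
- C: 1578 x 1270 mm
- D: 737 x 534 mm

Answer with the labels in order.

C, A, B, D

A: 1651/1345 ≈ 1.228 → |1.228 − 1.250| = 0.022
B: 1577/1174 ≈ 1.343 → |1.343 − 1.250| = 0.093
C: 1578/1270 ≈ 1.243 → |1.243 − 1.250| = 0.007
D: 737/534 ≈ 1.380 → |1.380 − 1.250| = 0.130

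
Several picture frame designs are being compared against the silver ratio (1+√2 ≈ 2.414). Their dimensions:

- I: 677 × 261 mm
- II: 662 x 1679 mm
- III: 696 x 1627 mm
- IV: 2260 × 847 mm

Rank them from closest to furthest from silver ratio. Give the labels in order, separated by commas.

I: 677/261 ≈ 2.594 → |2.594 − 2.414| = 0.180
II: 1679/662 ≈ 2.536 → |2.536 − 2.414| = 0.122
III: 1627/696 ≈ 2.338 → |2.338 − 2.414| = 0.076
IV: 2260/847 ≈ 2.668 → |2.668 − 2.414| = 0.254

III, II, I, IV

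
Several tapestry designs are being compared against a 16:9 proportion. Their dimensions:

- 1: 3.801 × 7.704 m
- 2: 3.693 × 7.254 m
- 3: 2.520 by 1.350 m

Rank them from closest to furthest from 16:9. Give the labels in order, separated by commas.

1: 7.704/3.801 ≈ 2.027 → |2.027 − 1.778| = 0.249
2: 7.254/3.693 ≈ 1.964 → |1.964 − 1.778| = 0.186
3: 2.520/1.350 ≈ 1.867 → |1.867 − 1.778| = 0.089

3, 2, 1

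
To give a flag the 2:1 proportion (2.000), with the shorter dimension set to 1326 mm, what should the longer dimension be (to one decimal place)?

2:1 = 2.00000.
Longer side = 1326 × 2.00000 ≈ 2652.000 → 2652.0 mm.

2652.0 mm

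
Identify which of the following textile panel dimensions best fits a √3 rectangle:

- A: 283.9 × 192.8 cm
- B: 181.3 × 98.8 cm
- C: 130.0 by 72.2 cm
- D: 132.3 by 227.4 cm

D

Ratios (long/short): A ≈ 1.473; B ≈ 1.835; C ≈ 1.801; D ≈ 1.719.
root-3 ≈ 1.732; option D is nearest (Δ 0.013).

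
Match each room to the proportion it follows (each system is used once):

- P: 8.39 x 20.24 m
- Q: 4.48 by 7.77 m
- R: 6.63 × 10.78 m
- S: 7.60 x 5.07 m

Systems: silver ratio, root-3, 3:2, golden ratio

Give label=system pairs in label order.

P = 20.24/8.39 ≈ 2.412 → silver ratio (2.414)
Q = 7.77/4.48 ≈ 1.734 → root-3 (1.732)
R = 10.78/6.63 ≈ 1.626 → golden ratio (1.618)
S = 7.60/5.07 ≈ 1.499 → 3:2 (1.500)

P=silver ratio, Q=root-3, R=golden ratio, S=3:2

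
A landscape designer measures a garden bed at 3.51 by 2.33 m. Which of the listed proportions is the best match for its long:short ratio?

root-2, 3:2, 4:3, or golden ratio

Ratio = 3.51 / 2.33 ≈ 1.506.
Distances: root-2 1.414 (Δ 0.092); 3:2 1.500 (Δ 0.006); 4:3 1.333 (Δ 0.173); golden ratio 1.618 (Δ 0.112).

3:2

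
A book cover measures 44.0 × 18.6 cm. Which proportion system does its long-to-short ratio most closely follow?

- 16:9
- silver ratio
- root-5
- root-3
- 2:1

silver ratio

44.0/18.6 ≈ 2.366. Nearest candidates are silver ratio (2.414, off by 0.048) and root-5 (2.236, off by 0.130).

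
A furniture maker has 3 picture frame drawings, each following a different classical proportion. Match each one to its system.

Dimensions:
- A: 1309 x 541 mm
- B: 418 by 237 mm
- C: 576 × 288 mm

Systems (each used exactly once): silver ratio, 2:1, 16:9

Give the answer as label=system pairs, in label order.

Ratios: A ≈ 2.420; B ≈ 1.764; C ≈ 2.000.
Targets: silver ratio ≈ 2.414; 2:1 ≈ 2.000; 16:9 ≈ 1.778.

A=silver ratio, B=16:9, C=2:1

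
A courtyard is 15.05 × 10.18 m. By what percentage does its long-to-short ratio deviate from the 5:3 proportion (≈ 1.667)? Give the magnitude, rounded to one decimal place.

Ratio = 15.05 / 10.18 ≈ 1.4784.
Ideal 5:3 ≈ 1.6667. |1.4784 − 1.6667| / 1.6667 ≈ 11.30% → 11.3%.

11.3%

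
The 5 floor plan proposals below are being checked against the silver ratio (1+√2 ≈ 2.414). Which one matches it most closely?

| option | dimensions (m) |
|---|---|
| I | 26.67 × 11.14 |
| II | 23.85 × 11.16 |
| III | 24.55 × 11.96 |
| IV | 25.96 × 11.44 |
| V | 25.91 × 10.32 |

Target silver ratio ≈ 2.414.
I: 2.394 (Δ0.020)  II: 2.137 (Δ0.277)  III: 2.053 (Δ0.361)  IV: 2.269 (Δ0.145)  V: 2.511 (Δ0.097)

I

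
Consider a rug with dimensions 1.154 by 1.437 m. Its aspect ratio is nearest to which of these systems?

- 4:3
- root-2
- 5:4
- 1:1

Ratio = 1.437 / 1.154 ≈ 1.245.
Distances: 4:3 1.333 (Δ 0.088); root-2 1.414 (Δ 0.169); 5:4 1.250 (Δ 0.005); 1:1 1.000 (Δ 0.245).

5:4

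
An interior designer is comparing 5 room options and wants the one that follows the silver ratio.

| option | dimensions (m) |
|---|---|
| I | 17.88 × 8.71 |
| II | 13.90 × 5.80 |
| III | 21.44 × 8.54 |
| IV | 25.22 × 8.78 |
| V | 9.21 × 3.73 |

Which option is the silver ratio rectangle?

II

Target silver ratio ≈ 2.414.
I: 2.053 (Δ0.361)  II: 2.397 (Δ0.017)  III: 2.511 (Δ0.097)  IV: 2.872 (Δ0.458)  V: 2.469 (Δ0.055)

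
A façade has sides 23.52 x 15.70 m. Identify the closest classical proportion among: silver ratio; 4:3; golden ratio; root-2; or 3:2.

Ratio = 23.52 / 15.70 ≈ 1.498.
Distances: silver ratio 2.414 (Δ 0.916); 4:3 1.333 (Δ 0.165); golden ratio 1.618 (Δ 0.120); root-2 1.414 (Δ 0.084); 3:2 1.500 (Δ 0.002).

3:2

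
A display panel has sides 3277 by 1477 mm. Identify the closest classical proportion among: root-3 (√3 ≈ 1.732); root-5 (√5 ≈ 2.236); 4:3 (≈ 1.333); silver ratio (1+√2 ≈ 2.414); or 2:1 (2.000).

root-5

Ratio = 3277 / 1477 ≈ 2.219.
Distances: root-3 1.732 (Δ 0.487); root-5 2.236 (Δ 0.017); 4:3 1.333 (Δ 0.886); silver ratio 2.414 (Δ 0.195); 2:1 2.000 (Δ 0.219).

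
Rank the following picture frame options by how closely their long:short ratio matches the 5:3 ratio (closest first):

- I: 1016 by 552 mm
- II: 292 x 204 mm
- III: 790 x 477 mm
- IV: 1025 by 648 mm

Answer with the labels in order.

I: 1016/552 ≈ 1.841 → |1.841 − 1.667| = 0.174
II: 292/204 ≈ 1.431 → |1.431 − 1.667| = 0.236
III: 790/477 ≈ 1.656 → |1.656 − 1.667| = 0.011
IV: 1025/648 ≈ 1.582 → |1.582 − 1.667| = 0.085

III, IV, I, II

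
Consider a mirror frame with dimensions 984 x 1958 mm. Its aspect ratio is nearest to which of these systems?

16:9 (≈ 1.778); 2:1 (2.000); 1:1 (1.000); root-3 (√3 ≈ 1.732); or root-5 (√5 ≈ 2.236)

Ratio = 1958 / 984 ≈ 1.990.
Distances: 16:9 1.778 (Δ 0.212); 2:1 2.000 (Δ 0.010); 1:1 1.000 (Δ 0.990); root-3 1.732 (Δ 0.258); root-5 2.236 (Δ 0.246).

2:1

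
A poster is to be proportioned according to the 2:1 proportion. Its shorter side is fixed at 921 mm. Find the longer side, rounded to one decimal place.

2:1 = 2.00000.
Longer side = 921 × 2.00000 ≈ 1842.000 → 1842.0 mm.

1842.0 mm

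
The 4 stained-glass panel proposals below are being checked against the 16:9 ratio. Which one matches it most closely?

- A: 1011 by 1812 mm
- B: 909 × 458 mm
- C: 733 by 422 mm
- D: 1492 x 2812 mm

Ratios (long/short): A ≈ 1.792; B ≈ 1.985; C ≈ 1.737; D ≈ 1.885.
16:9 ≈ 1.778; option A is nearest (Δ 0.014).

A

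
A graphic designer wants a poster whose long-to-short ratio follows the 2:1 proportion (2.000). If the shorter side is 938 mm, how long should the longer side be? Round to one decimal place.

1876.0 mm

2:1 = 2.00000.
Longer side = 938 × 2.00000 ≈ 1876.000 → 1876.0 mm.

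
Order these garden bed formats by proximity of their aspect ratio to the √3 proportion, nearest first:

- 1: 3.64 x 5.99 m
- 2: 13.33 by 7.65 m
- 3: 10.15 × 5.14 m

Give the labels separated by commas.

1: 5.99/3.64 ≈ 1.646 → |1.646 − 1.732| = 0.086
2: 13.33/7.65 ≈ 1.742 → |1.742 − 1.732| = 0.010
3: 10.15/5.14 ≈ 1.975 → |1.975 − 1.732| = 0.243

2, 1, 3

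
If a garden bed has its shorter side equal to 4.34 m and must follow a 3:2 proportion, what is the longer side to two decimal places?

3:2 = 1.50000.
Longer side = 4.34 × 1.50000 ≈ 6.5100 → 6.51 m.

6.51 m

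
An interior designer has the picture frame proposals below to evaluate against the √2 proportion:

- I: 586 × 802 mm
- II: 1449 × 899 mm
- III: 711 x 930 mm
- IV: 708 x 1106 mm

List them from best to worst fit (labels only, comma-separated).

I, III, IV, II

Ratios: I = 802 / 586 ≈ 1.369; II = 1449 / 899 ≈ 1.612; III = 930 / 711 ≈ 1.308; IV = 1106 / 708 ≈ 1.562.
|Δ from 1.414|: I 0.045; II 0.198; III 0.106; IV 0.148.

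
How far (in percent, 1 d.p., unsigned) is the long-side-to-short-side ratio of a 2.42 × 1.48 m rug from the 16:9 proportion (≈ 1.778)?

8.0%

Ratio = 2.42 / 1.48 ≈ 1.6351.
Ideal 16:9 ≈ 1.7778. |1.6351 − 1.7778| / 1.7778 ≈ 8.03% → 8.0%.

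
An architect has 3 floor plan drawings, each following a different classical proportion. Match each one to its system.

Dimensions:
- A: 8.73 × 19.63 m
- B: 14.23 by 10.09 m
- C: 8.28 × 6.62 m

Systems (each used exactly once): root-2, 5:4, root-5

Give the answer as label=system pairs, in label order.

A=root-5, B=root-2, C=5:4

Ratios: A ≈ 2.249; B ≈ 1.410; C ≈ 1.251.
Targets: root-2 ≈ 1.414; 5:4 ≈ 1.250; root-5 ≈ 2.236.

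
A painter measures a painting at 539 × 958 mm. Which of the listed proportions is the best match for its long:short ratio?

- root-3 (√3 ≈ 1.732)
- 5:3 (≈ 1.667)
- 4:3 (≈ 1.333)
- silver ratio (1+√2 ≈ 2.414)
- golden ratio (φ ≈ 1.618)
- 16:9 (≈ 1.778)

16:9

Ratio = 958 / 539 ≈ 1.777.
Distances: root-3 1.732 (Δ 0.045); 5:3 1.667 (Δ 0.110); 4:3 1.333 (Δ 0.444); silver ratio 2.414 (Δ 0.637); golden ratio 1.618 (Δ 0.159); 16:9 1.778 (Δ 0.001).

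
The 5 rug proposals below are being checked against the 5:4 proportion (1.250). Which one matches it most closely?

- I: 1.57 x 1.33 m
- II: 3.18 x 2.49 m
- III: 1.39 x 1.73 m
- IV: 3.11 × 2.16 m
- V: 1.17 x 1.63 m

Ratios (long/short): I ≈ 1.180; II ≈ 1.277; III ≈ 1.245; IV ≈ 1.440; V ≈ 1.393.
5:4 ≈ 1.250; option III is nearest (Δ 0.005).

III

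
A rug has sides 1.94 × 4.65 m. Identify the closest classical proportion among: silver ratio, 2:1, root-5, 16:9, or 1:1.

silver ratio

Ratio = 4.65 / 1.94 ≈ 2.397.
Distances: silver ratio 2.414 (Δ 0.017); 2:1 2.000 (Δ 0.397); root-5 2.236 (Δ 0.161); 16:9 1.778 (Δ 0.619); 1:1 1.000 (Δ 1.397).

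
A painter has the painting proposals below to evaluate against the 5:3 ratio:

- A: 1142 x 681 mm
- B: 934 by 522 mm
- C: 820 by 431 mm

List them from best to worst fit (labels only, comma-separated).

A, B, C

A: 1142/681 ≈ 1.677 → |1.677 − 1.667| = 0.010
B: 934/522 ≈ 1.789 → |1.789 − 1.667| = 0.122
C: 820/431 ≈ 1.903 → |1.903 − 1.667| = 0.236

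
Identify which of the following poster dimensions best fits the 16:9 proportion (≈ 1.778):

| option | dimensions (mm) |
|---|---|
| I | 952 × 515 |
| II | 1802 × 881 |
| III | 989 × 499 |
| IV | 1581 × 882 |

Target 16:9 ≈ 1.778.
I: 1.849 (Δ0.071)  II: 2.045 (Δ0.267)  III: 1.982 (Δ0.204)  IV: 1.793 (Δ0.015)

IV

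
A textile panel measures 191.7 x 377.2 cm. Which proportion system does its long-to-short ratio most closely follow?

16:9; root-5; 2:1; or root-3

Ratio = 377.2 / 191.7 ≈ 1.968.
Distances: 16:9 1.778 (Δ 0.190); root-5 2.236 (Δ 0.268); 2:1 2.000 (Δ 0.032); root-3 1.732 (Δ 0.236).

2:1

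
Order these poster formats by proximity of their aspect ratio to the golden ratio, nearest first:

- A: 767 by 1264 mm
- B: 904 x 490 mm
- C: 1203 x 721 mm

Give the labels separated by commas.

A, C, B

A: 1264/767 ≈ 1.648 → |1.648 − 1.618| = 0.030
B: 904/490 ≈ 1.845 → |1.845 − 1.618| = 0.227
C: 1203/721 ≈ 1.669 → |1.669 − 1.618| = 0.051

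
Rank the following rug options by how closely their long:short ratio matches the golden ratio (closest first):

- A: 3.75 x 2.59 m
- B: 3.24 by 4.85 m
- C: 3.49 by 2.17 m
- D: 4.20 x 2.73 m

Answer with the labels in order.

C, D, B, A

A: 3.75/2.59 ≈ 1.448 → |1.448 − 1.618| = 0.170
B: 4.85/3.24 ≈ 1.497 → |1.497 − 1.618| = 0.121
C: 3.49/2.17 ≈ 1.608 → |1.608 − 1.618| = 0.010
D: 4.20/2.73 ≈ 1.538 → |1.538 − 1.618| = 0.080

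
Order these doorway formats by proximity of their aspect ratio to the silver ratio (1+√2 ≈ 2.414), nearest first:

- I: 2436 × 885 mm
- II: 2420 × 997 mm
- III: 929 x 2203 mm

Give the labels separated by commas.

II, III, I

I: 2436/885 ≈ 2.753 → |2.753 − 2.414| = 0.339
II: 2420/997 ≈ 2.427 → |2.427 − 2.414| = 0.013
III: 2203/929 ≈ 2.371 → |2.371 − 2.414| = 0.043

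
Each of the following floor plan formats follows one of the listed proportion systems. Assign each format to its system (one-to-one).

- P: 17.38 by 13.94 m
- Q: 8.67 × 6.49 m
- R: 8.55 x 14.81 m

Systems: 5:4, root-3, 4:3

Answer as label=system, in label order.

P = 17.38/13.94 ≈ 1.247 → 5:4 (1.250)
Q = 8.67/6.49 ≈ 1.336 → 4:3 (1.333)
R = 14.81/8.55 ≈ 1.732 → root-3 (1.732)

P=5:4, Q=4:3, R=root-3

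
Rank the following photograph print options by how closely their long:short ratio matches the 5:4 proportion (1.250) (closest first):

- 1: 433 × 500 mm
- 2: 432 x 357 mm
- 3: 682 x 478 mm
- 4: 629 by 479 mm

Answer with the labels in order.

Ratios: 1 = 500 / 433 ≈ 1.155; 2 = 432 / 357 ≈ 1.210; 3 = 682 / 478 ≈ 1.427; 4 = 629 / 479 ≈ 1.313.
|Δ from 1.250|: 1 0.095; 2 0.040; 3 0.177; 4 0.063.

2, 4, 1, 3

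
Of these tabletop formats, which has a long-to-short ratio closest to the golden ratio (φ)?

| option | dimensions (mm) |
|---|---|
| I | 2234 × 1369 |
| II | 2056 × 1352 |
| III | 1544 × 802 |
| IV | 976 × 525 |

I

Target golden ratio ≈ 1.618.
I: 1.632 (Δ0.014)  II: 1.521 (Δ0.097)  III: 1.925 (Δ0.307)  IV: 1.859 (Δ0.241)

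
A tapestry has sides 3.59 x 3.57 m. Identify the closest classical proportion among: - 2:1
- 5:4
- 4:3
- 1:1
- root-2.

3.59/3.57 ≈ 1.006. Nearest candidates are 1:1 (1.000, off by 0.006) and 5:4 (1.250, off by 0.244).

1:1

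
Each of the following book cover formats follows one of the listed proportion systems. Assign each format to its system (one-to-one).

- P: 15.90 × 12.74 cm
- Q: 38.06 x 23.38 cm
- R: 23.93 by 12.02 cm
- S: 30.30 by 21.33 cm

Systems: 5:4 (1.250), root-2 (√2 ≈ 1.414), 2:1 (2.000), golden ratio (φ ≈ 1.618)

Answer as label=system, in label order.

P=5:4, Q=golden ratio, R=2:1, S=root-2

P = 15.90/12.74 ≈ 1.248 → 5:4 (1.250)
Q = 38.06/23.38 ≈ 1.628 → golden ratio (1.618)
R = 23.93/12.02 ≈ 1.991 → 2:1 (2.000)
S = 30.30/21.33 ≈ 1.421 → root-2 (1.414)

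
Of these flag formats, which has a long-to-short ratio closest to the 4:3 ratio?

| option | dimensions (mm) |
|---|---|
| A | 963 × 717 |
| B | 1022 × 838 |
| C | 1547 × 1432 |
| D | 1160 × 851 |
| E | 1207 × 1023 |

Ratios (long/short): A ≈ 1.343; B ≈ 1.220; C ≈ 1.080; D ≈ 1.363; E ≈ 1.180.
4:3 ≈ 1.333; option A is nearest (Δ 0.010).

A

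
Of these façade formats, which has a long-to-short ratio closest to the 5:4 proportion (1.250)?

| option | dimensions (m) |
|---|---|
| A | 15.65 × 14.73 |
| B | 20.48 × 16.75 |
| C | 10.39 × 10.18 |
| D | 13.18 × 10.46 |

Target 5:4 ≈ 1.250.
A: 1.062 (Δ0.188)  B: 1.223 (Δ0.027)  C: 1.021 (Δ0.229)  D: 1.260 (Δ0.010)

D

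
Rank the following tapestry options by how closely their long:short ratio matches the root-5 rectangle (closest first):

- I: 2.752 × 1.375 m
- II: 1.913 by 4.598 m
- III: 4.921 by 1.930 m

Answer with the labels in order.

I: 2.752/1.375 ≈ 2.001 → |2.001 − 2.236| = 0.235
II: 4.598/1.913 ≈ 2.404 → |2.404 − 2.236| = 0.168
III: 4.921/1.930 ≈ 2.550 → |2.550 − 2.236| = 0.314

II, I, III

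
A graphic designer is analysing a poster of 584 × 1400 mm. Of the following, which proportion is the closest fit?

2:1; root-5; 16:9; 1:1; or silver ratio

Ratio = 1400 / 584 ≈ 2.397.
Distances: 2:1 2.000 (Δ 0.397); root-5 2.236 (Δ 0.161); 16:9 1.778 (Δ 0.619); 1:1 1.000 (Δ 1.397); silver ratio 2.414 (Δ 0.017).

silver ratio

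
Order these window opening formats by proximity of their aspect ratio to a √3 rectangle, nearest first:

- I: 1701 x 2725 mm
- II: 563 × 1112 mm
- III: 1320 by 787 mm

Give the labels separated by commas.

I: 2725/1701 ≈ 1.602 → |1.602 − 1.732| = 0.130
II: 1112/563 ≈ 1.975 → |1.975 − 1.732| = 0.243
III: 1320/787 ≈ 1.677 → |1.677 − 1.732| = 0.055

III, I, II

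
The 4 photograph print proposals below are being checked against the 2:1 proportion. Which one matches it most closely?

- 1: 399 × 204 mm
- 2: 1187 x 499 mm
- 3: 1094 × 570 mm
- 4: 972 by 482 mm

4

Target 2:1 ≈ 2.000.
1: 1.956 (Δ0.044)  2: 2.379 (Δ0.379)  3: 1.919 (Δ0.081)  4: 2.017 (Δ0.017)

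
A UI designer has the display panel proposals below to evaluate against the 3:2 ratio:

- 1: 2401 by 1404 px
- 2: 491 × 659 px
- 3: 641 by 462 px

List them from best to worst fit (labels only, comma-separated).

1: 2401/1404 ≈ 1.710 → |1.710 − 1.500| = 0.210
2: 659/491 ≈ 1.342 → |1.342 − 1.500| = 0.158
3: 641/462 ≈ 1.387 → |1.387 − 1.500| = 0.113

3, 2, 1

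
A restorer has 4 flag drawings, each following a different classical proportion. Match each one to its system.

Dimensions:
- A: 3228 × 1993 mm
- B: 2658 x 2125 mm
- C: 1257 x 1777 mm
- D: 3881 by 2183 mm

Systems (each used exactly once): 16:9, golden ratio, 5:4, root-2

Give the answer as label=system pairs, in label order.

A=golden ratio, B=5:4, C=root-2, D=16:9

A = 3228/1993 ≈ 1.620 → golden ratio (1.618)
B = 2658/2125 ≈ 1.251 → 5:4 (1.250)
C = 1777/1257 ≈ 1.414 → root-2 (1.414)
D = 3881/2183 ≈ 1.778 → 16:9 (1.778)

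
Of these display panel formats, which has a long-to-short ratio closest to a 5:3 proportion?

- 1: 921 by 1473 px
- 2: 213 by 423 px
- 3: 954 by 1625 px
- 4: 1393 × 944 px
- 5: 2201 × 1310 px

Target 5:3 ≈ 1.667.
1: 1.599 (Δ0.068)  2: 1.986 (Δ0.319)  3: 1.703 (Δ0.036)  4: 1.476 (Δ0.191)  5: 1.680 (Δ0.013)

5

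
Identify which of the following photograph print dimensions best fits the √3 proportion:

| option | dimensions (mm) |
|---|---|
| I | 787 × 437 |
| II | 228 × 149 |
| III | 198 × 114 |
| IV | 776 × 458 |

Target root-3 ≈ 1.732.
I: 1.801 (Δ0.069)  II: 1.530 (Δ0.202)  III: 1.737 (Δ0.005)  IV: 1.694 (Δ0.038)

III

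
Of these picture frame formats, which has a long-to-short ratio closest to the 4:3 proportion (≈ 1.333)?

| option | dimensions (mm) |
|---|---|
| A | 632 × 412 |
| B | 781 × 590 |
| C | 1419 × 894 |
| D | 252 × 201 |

B

Target 4:3 ≈ 1.333.
A: 1.534 (Δ0.201)  B: 1.324 (Δ0.009)  C: 1.587 (Δ0.254)  D: 1.254 (Δ0.079)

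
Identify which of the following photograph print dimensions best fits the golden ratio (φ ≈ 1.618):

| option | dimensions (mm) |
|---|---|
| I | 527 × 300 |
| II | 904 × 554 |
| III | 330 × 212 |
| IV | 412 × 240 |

II

Ratios (long/short): I ≈ 1.757; II ≈ 1.632; III ≈ 1.557; IV ≈ 1.717.
golden ratio ≈ 1.618; option II is nearest (Δ 0.014).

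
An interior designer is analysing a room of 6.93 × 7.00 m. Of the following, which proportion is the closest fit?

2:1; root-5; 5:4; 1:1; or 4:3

7.00/6.93 ≈ 1.010. Nearest candidates are 1:1 (1.000, off by 0.010) and 5:4 (1.250, off by 0.240).

1:1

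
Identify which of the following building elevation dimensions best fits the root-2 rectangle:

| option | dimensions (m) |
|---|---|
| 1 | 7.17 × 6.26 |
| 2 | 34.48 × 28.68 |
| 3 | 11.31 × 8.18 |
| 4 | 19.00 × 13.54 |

4

Target root-2 ≈ 1.414.
1: 1.145 (Δ0.269)  2: 1.202 (Δ0.212)  3: 1.383 (Δ0.031)  4: 1.403 (Δ0.011)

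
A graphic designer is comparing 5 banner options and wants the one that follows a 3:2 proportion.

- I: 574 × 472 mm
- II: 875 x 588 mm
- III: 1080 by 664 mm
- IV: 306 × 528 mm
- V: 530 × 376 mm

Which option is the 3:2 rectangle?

II

Ratios (long/short): I ≈ 1.216; II ≈ 1.488; III ≈ 1.627; IV ≈ 1.725; V ≈ 1.410.
3:2 ≈ 1.500; option II is nearest (Δ 0.012).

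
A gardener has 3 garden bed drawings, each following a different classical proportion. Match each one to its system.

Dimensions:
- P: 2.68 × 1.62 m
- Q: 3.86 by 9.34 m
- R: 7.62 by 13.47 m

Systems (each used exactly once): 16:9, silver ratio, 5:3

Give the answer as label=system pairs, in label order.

Ratios: P ≈ 1.654; Q ≈ 2.420; R ≈ 1.768.
Targets: 16:9 ≈ 1.778; silver ratio ≈ 2.414; 5:3 ≈ 1.667.

P=5:3, Q=silver ratio, R=16:9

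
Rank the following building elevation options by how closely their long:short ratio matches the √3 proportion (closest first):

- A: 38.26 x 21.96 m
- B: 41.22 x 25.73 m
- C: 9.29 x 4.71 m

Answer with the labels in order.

Ratios: A = 38.26 / 21.96 ≈ 1.742; B = 41.22 / 25.73 ≈ 1.602; C = 9.29 / 4.71 ≈ 1.972.
|Δ from 1.732|: A 0.010; B 0.130; C 0.240.

A, B, C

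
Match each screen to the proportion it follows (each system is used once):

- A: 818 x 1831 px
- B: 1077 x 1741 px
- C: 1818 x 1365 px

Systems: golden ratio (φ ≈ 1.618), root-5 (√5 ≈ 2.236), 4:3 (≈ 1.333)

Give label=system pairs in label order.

Ratios: A ≈ 2.238; B ≈ 1.617; C ≈ 1.332.
Targets: golden ratio ≈ 1.618; root-5 ≈ 2.236; 4:3 ≈ 1.333.

A=root-5, B=golden ratio, C=4:3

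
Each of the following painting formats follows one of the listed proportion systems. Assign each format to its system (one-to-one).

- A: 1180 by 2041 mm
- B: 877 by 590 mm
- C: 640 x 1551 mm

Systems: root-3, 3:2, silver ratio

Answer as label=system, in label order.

A = 2041/1180 ≈ 1.730 → root-3 (1.732)
B = 877/590 ≈ 1.486 → 3:2 (1.500)
C = 1551/640 ≈ 2.423 → silver ratio (2.414)

A=root-3, B=3:2, C=silver ratio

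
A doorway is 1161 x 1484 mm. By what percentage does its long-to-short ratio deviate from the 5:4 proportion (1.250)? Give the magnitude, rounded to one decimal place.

2.3%

Ratio = 1484 / 1161 ≈ 1.2782.
Ideal 5:4 = 1.2500. |1.2782 − 1.2500| / 1.2500 ≈ 2.26% → 2.3%.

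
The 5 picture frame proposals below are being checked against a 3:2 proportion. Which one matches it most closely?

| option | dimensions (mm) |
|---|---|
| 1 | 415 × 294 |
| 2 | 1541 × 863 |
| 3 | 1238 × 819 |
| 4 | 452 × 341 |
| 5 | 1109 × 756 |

3

Target 3:2 ≈ 1.500.
1: 1.412 (Δ0.088)  2: 1.786 (Δ0.286)  3: 1.512 (Δ0.012)  4: 1.326 (Δ0.174)  5: 1.467 (Δ0.033)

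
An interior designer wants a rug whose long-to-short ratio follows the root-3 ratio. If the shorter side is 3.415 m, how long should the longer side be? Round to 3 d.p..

5.915 m

root-3 ≈ 1.73205.
Longer side = 3.415 × 1.73205 ≈ 5.91495 → 5.915 m.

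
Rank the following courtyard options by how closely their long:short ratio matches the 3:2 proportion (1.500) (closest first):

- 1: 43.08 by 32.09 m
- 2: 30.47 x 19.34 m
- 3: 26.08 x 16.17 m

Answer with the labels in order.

Ratios: 1 = 43.08 / 32.09 ≈ 1.342; 2 = 30.47 / 19.34 ≈ 1.575; 3 = 26.08 / 16.17 ≈ 1.613.
|Δ from 1.500|: 1 0.158; 2 0.075; 3 0.113.

2, 3, 1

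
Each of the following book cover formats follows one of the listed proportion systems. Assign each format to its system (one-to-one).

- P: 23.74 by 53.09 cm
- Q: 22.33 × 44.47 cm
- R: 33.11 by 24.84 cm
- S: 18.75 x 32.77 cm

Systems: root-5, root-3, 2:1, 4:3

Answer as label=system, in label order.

Ratios: P ≈ 2.236; Q ≈ 1.991; R ≈ 1.333; S ≈ 1.748.
Targets: root-5 ≈ 2.236; root-3 ≈ 1.732; 2:1 ≈ 2.000; 4:3 ≈ 1.333.

P=root-5, Q=2:1, R=4:3, S=root-3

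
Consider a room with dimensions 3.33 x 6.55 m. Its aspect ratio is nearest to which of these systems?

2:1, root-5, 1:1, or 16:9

Ratio = 6.55 / 3.33 ≈ 1.967.
Distances: 2:1 2.000 (Δ 0.033); root-5 2.236 (Δ 0.269); 1:1 1.000 (Δ 0.967); 16:9 1.778 (Δ 0.189).

2:1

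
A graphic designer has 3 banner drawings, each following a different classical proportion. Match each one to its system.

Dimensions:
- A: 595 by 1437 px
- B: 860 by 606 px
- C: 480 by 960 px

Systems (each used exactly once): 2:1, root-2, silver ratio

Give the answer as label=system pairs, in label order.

A=silver ratio, B=root-2, C=2:1

A = 1437/595 ≈ 2.415 → silver ratio (2.414)
B = 860/606 ≈ 1.419 → root-2 (1.414)
C = 960/480 ≈ 2.000 → 2:1 (2.000)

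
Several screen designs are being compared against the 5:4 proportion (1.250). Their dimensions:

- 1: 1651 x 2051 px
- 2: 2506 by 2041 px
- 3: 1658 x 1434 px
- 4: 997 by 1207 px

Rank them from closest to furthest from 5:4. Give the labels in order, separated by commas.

1: 2051/1651 ≈ 1.242 → |1.242 − 1.250| = 0.008
2: 2506/2041 ≈ 1.228 → |1.228 − 1.250| = 0.022
3: 1658/1434 ≈ 1.156 → |1.156 − 1.250| = 0.094
4: 1207/997 ≈ 1.211 → |1.211 − 1.250| = 0.039

1, 2, 4, 3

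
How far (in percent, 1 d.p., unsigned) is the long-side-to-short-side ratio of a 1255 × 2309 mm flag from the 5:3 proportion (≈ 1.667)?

Ratio = 2309 / 1255 ≈ 1.8398.
Ideal 5:3 ≈ 1.6667. |1.8398 − 1.6667| / 1.6667 ≈ 10.39% → 10.4%.

10.4%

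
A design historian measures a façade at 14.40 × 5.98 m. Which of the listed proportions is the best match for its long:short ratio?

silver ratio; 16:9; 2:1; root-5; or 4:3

silver ratio

Ratio = 14.40 / 5.98 ≈ 2.408.
Distances: silver ratio 2.414 (Δ 0.006); 16:9 1.778 (Δ 0.630); 2:1 2.000 (Δ 0.408); root-5 2.236 (Δ 0.172); 4:3 1.333 (Δ 1.075).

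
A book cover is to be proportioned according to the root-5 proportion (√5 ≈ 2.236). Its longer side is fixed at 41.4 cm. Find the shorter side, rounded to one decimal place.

18.5 cm

root-5 ≈ 2.23607.
Shorter side = 41.4 ÷ 2.23607 ≈ 18.515 → 18.5 cm.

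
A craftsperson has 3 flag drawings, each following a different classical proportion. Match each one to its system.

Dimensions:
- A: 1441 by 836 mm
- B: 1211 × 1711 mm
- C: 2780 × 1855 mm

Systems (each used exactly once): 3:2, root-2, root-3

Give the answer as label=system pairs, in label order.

A=root-3, B=root-2, C=3:2

A = 1441/836 ≈ 1.724 → root-3 (1.732)
B = 1711/1211 ≈ 1.413 → root-2 (1.414)
C = 2780/1855 ≈ 1.499 → 3:2 (1.500)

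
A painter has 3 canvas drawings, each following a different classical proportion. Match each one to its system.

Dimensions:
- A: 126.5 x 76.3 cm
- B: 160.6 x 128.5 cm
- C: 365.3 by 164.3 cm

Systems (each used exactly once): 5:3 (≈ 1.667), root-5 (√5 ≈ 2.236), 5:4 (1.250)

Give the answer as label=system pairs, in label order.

Ratios: A ≈ 1.658; B ≈ 1.250; C ≈ 2.223.
Targets: 5:3 ≈ 1.667; root-5 ≈ 2.236; 5:4 ≈ 1.250.

A=5:3, B=5:4, C=root-5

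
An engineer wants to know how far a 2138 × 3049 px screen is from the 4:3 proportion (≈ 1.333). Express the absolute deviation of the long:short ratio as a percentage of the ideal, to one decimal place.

7.0%

Ratio = 3049 / 2138 ≈ 1.4261.
Ideal 4:3 ≈ 1.3333. |1.4261 − 1.3333| / 1.3333 ≈ 6.96% → 7.0%.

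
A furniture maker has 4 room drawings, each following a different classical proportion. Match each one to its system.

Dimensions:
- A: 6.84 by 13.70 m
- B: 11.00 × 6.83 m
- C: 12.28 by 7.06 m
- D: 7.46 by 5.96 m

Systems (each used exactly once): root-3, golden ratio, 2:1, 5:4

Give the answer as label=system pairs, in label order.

Ratios: A ≈ 2.003; B ≈ 1.611; C ≈ 1.739; D ≈ 1.252.
Targets: root-3 ≈ 1.732; golden ratio ≈ 1.618; 2:1 ≈ 2.000; 5:4 ≈ 1.250.

A=2:1, B=golden ratio, C=root-3, D=5:4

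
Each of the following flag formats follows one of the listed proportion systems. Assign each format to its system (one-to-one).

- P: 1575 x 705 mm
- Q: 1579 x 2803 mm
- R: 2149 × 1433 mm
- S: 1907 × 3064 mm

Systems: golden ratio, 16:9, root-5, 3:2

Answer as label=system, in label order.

P=root-5, Q=16:9, R=3:2, S=golden ratio

P = 1575/705 ≈ 2.234 → root-5 (2.236)
Q = 2803/1579 ≈ 1.775 → 16:9 (1.778)
R = 2149/1433 ≈ 1.500 → 3:2 (1.500)
S = 3064/1907 ≈ 1.607 → golden ratio (1.618)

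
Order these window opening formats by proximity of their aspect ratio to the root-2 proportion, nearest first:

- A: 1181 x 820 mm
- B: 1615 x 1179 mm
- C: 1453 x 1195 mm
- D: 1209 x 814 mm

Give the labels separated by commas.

Ratios: A = 1181 / 820 ≈ 1.440; B = 1615 / 1179 ≈ 1.370; C = 1453 / 1195 ≈ 1.216; D = 1209 / 814 ≈ 1.485.
|Δ from 1.414|: A 0.026; B 0.044; C 0.198; D 0.071.

A, B, D, C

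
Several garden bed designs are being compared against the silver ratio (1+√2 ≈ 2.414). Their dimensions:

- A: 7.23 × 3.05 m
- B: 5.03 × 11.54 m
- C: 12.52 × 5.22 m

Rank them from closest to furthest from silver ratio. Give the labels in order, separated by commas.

A: 7.23/3.05 ≈ 2.370 → |2.370 − 2.414| = 0.044
B: 11.54/5.03 ≈ 2.294 → |2.294 − 2.414| = 0.120
C: 12.52/5.22 ≈ 2.398 → |2.398 − 2.414| = 0.016

C, A, B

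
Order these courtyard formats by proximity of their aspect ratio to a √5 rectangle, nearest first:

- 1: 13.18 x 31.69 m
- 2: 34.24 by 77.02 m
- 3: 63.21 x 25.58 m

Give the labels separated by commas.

2, 1, 3

Ratios: 1 = 31.69 / 13.18 ≈ 2.404; 2 = 77.02 / 34.24 ≈ 2.249; 3 = 63.21 / 25.58 ≈ 2.471.
|Δ from 2.236|: 1 0.168; 2 0.013; 3 0.235.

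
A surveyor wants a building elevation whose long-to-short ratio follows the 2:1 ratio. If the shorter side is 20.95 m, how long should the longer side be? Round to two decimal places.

2:1 = 2.00000.
Longer side = 20.95 × 2.00000 ≈ 41.9000 → 41.90 m.

41.90 m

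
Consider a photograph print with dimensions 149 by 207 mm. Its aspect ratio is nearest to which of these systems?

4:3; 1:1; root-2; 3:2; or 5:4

Ratio = 207 / 149 ≈ 1.389.
Distances: 4:3 1.333 (Δ 0.056); 1:1 1.000 (Δ 0.389); root-2 1.414 (Δ 0.025); 3:2 1.500 (Δ 0.111); 5:4 1.250 (Δ 0.139).

root-2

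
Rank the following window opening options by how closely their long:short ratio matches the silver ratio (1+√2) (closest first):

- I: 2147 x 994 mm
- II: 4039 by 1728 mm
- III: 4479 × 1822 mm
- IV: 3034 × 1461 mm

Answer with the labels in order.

III, II, I, IV

Ratios: I = 2147 / 994 ≈ 2.160; II = 4039 / 1728 ≈ 2.337; III = 4479 / 1822 ≈ 2.458; IV = 3034 / 1461 ≈ 2.077.
|Δ from 2.414|: I 0.254; II 0.077; III 0.044; IV 0.337.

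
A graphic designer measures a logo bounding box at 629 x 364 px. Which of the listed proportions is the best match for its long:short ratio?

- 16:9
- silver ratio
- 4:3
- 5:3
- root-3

root-3

629/364 ≈ 1.728. Nearest candidates are root-3 (1.732, off by 0.004) and 16:9 (1.778, off by 0.050).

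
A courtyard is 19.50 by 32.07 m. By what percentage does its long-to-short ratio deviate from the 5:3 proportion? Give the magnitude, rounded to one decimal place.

1.3%

Ratio = 32.07 / 19.50 ≈ 1.6446.
Ideal 5:3 ≈ 1.6667. |1.6446 − 1.6667| / 1.6667 ≈ 1.33% → 1.3%.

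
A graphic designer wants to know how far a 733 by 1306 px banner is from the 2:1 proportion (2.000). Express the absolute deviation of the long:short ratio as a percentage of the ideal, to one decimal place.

10.9%

Ratio = 1306 / 733 ≈ 1.7817.
Ideal 2:1 = 2.0000. |1.7817 − 2.0000| / 2.0000 ≈ 10.91% → 10.9%.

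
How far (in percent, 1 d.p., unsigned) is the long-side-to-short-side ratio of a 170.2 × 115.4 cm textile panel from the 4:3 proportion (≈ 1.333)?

Ratio = 170.2 / 115.4 ≈ 1.4749.
Ideal 4:3 ≈ 1.3333. |1.4749 − 1.3333| / 1.3333 ≈ 10.62% → 10.6%.

10.6%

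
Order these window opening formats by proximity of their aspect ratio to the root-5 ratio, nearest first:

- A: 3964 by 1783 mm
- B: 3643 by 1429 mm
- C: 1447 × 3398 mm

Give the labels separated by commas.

A: 3964/1783 ≈ 2.223 → |2.223 − 2.236| = 0.013
B: 3643/1429 ≈ 2.549 → |2.549 − 2.236| = 0.313
C: 3398/1447 ≈ 2.348 → |2.348 − 2.236| = 0.112

A, C, B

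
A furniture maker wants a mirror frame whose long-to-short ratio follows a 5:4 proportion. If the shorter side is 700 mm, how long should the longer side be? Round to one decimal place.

875.0 mm

5:4 = 1.25000.
Longer side = 700 × 1.25000 ≈ 875.000 → 875.0 mm.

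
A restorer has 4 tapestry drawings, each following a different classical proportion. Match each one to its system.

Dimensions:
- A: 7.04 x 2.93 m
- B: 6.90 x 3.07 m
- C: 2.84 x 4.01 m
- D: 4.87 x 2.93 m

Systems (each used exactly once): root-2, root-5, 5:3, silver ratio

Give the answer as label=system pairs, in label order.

A=silver ratio, B=root-5, C=root-2, D=5:3

A = 7.04/2.93 ≈ 2.403 → silver ratio (2.414)
B = 6.90/3.07 ≈ 2.248 → root-5 (2.236)
C = 4.01/2.84 ≈ 1.412 → root-2 (1.414)
D = 4.87/2.93 ≈ 1.662 → 5:3 (1.667)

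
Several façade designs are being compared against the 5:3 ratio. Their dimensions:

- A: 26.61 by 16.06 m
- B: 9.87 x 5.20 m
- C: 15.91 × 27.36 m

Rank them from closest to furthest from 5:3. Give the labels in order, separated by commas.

A, C, B

Ratios: A = 26.61 / 16.06 ≈ 1.657; B = 9.87 / 5.20 ≈ 1.898; C = 27.36 / 15.91 ≈ 1.720.
|Δ from 1.667|: A 0.010; B 0.231; C 0.053.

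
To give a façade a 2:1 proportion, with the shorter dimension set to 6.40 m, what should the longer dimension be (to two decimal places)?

2:1 = 2.00000.
Longer side = 6.40 × 2.00000 ≈ 12.8000 → 12.80 m.

12.80 m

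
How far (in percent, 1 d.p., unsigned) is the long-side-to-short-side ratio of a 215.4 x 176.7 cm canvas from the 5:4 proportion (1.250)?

Ratio = 215.4 / 176.7 ≈ 1.2190.
Ideal 5:4 = 1.2500. |1.2190 − 1.2500| / 1.2500 ≈ 2.48% → 2.5%.

2.5%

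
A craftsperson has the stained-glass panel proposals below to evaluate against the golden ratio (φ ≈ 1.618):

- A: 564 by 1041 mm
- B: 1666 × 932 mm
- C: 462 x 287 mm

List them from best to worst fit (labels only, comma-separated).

A: 1041/564 ≈ 1.846 → |1.846 − 1.618| = 0.228
B: 1666/932 ≈ 1.788 → |1.788 − 1.618| = 0.170
C: 462/287 ≈ 1.610 → |1.610 − 1.618| = 0.008

C, B, A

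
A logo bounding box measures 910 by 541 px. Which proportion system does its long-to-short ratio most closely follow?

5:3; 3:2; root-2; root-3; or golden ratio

5:3

910/541 ≈ 1.682. Nearest candidates are 5:3 (1.667, off by 0.015) and root-3 (1.732, off by 0.050).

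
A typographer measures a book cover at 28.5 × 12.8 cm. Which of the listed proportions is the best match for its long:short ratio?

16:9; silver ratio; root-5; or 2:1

root-5

28.5/12.8 ≈ 2.227. Nearest candidates are root-5 (2.236, off by 0.009) and silver ratio (2.414, off by 0.187).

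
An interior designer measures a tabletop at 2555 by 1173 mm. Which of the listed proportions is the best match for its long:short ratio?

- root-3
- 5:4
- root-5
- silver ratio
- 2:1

2555/1173 ≈ 2.178. Nearest candidates are root-5 (2.236, off by 0.058) and 2:1 (2.000, off by 0.178).

root-5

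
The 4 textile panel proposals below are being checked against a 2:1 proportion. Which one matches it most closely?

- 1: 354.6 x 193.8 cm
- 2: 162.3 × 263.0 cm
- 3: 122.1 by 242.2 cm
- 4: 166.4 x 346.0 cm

Ratios (long/short): 1 ≈ 1.830; 2 ≈ 1.620; 3 ≈ 1.984; 4 ≈ 2.079.
2:1 ≈ 2.000; option 3 is nearest (Δ 0.016).

3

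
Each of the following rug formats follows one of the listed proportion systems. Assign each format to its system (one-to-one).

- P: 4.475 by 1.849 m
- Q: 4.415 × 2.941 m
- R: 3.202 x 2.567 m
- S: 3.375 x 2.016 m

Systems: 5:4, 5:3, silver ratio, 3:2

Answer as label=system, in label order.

P = 4.475/1.849 ≈ 2.420 → silver ratio (2.414)
Q = 4.415/2.941 ≈ 1.501 → 3:2 (1.500)
R = 3.202/2.567 ≈ 1.247 → 5:4 (1.250)
S = 3.375/2.016 ≈ 1.674 → 5:3 (1.667)

P=silver ratio, Q=3:2, R=5:4, S=5:3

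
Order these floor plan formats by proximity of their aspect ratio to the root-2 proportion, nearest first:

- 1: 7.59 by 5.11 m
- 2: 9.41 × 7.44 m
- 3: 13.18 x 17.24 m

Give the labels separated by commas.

1, 3, 2

1: 7.59/5.11 ≈ 1.485 → |1.485 − 1.414| = 0.071
2: 9.41/7.44 ≈ 1.265 → |1.265 − 1.414| = 0.149
3: 17.24/13.18 ≈ 1.308 → |1.308 − 1.414| = 0.106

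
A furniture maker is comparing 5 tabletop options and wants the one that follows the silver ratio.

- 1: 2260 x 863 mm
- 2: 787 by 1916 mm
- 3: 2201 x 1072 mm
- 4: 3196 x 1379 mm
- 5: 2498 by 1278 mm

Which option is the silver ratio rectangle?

2

Ratios (long/short): 1 ≈ 2.619; 2 ≈ 2.435; 3 ≈ 2.053; 4 ≈ 2.318; 5 ≈ 1.955.
silver ratio ≈ 2.414; option 2 is nearest (Δ 0.021).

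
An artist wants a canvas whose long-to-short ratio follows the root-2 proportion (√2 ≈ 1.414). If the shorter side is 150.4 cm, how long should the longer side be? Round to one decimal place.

212.7 cm

root-2 ≈ 1.41421.
Longer side = 150.4 × 1.41421 ≈ 212.697 → 212.7 cm.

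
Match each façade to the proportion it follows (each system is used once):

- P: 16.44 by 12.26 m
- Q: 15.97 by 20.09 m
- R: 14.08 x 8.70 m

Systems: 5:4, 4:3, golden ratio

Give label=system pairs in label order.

P = 16.44/12.26 ≈ 1.341 → 4:3 (1.333)
Q = 20.09/15.97 ≈ 1.258 → 5:4 (1.250)
R = 14.08/8.70 ≈ 1.618 → golden ratio (1.618)

P=4:3, Q=5:4, R=golden ratio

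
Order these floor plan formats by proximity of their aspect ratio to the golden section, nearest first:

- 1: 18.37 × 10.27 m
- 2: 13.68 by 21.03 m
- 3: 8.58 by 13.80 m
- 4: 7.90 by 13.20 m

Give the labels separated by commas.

3, 4, 2, 1

1: 18.37/10.27 ≈ 1.789 → |1.789 − 1.618| = 0.171
2: 21.03/13.68 ≈ 1.537 → |1.537 − 1.618| = 0.081
3: 13.80/8.58 ≈ 1.608 → |1.608 − 1.618| = 0.010
4: 13.20/7.90 ≈ 1.671 → |1.671 − 1.618| = 0.053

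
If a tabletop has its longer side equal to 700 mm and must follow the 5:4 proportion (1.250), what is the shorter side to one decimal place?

5:4 = 1.25000.
Shorter side = 700 ÷ 1.25000 ≈ 560.000 → 560.0 mm.

560.0 mm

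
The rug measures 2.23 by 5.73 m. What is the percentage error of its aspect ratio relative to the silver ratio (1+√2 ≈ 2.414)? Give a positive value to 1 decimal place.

6.4%

Ratio = 5.73 / 2.23 ≈ 2.5695.
Ideal silver ratio ≈ 2.4142. |2.5695 − 2.4142| / 2.4142 ≈ 6.43% → 6.4%.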